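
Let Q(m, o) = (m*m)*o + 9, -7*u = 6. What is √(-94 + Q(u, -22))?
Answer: I*√4957/7 ≈ 10.058*I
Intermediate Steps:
u = -6/7 (u = -⅐*6 = -6/7 ≈ -0.85714)
Q(m, o) = 9 + o*m² (Q(m, o) = m²*o + 9 = o*m² + 9 = 9 + o*m²)
√(-94 + Q(u, -22)) = √(-94 + (9 - 22*(-6/7)²)) = √(-94 + (9 - 22*36/49)) = √(-94 + (9 - 792/49)) = √(-94 - 351/49) = √(-4957/49) = I*√4957/7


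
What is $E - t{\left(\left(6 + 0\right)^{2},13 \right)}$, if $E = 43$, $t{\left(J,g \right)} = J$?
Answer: $7$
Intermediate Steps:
$E - t{\left(\left(6 + 0\right)^{2},13 \right)} = 43 - \left(6 + 0\right)^{2} = 43 - 6^{2} = 43 - 36 = 7$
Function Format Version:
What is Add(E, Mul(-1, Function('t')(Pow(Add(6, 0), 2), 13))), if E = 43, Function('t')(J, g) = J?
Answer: 7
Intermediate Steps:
Add(E, Mul(-1, Function('t')(Pow(Add(6, 0), 2), 13))) = Add(43, Mul(-1, Pow(Add(6, 0), 2))) = Add(43, Mul(-1, Pow(6, 2))) = Add(43, Mul(-1, 36)) = Add(43, -36) = 7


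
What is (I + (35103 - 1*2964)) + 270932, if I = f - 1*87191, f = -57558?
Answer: 158322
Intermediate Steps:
I = -144749 (I = -57558 - 1*87191 = -57558 - 87191 = -144749)
(I + (35103 - 1*2964)) + 270932 = (-144749 + (35103 - 1*2964)) + 270932 = (-144749 + (35103 - 2964)) + 270932 = (-144749 + 32139) + 270932 = -112610 + 270932 = 158322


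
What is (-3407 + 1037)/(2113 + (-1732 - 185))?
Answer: -1185/98 ≈ -12.092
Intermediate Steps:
(-3407 + 1037)/(2113 + (-1732 - 185)) = -2370/(2113 - 1917) = -2370/196 = -2370*1/196 = -1185/98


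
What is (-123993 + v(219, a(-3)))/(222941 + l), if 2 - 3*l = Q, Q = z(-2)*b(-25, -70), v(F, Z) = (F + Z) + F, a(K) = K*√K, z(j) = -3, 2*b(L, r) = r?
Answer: -74133/133744 - 9*I*√3/668720 ≈ -0.55429 - 2.3311e-5*I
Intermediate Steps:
b(L, r) = r/2
a(K) = K^(3/2)
v(F, Z) = Z + 2*F
Q = 105 (Q = -3*(-70)/2 = -3*(-35) = 105)
l = -103/3 (l = ⅔ - ⅓*105 = ⅔ - 35 = -103/3 ≈ -34.333)
(-123993 + v(219, a(-3)))/(222941 + l) = (-123993 + ((-3)^(3/2) + 2*219))/(222941 - 103/3) = (-123993 + (-3*I*√3 + 438))/(668720/3) = (-123993 + (438 - 3*I*√3))*(3/668720) = (-123555 - 3*I*√3)*(3/668720) = -74133/133744 - 9*I*√3/668720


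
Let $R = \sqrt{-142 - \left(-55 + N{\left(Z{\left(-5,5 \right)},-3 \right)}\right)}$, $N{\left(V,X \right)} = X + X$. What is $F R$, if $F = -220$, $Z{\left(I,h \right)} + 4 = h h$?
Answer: $- 1980 i \approx - 1980.0 i$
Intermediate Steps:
$Z{\left(I,h \right)} = -4 + h^{2}$ ($Z{\left(I,h \right)} = -4 + h h = -4 + h^{2}$)
$N{\left(V,X \right)} = 2 X$
$R = 9 i$ ($R = \sqrt{-142 + \left(55 - 2 \left(-3\right)\right)} = \sqrt{-142 + \left(55 - -6\right)} = \sqrt{-142 + \left(55 + 6\right)} = \sqrt{-142 + 61} = \sqrt{-81} = 9 i \approx 9.0 i$)
$F R = - 220 \cdot 9 i = - 1980 i$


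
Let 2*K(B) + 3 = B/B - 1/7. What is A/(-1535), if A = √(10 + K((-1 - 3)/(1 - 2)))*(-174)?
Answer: 87*√70/2149 ≈ 0.33871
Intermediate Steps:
K(B) = -15/14 (K(B) = -3/2 + (B/B - 1/7)/2 = -3/2 + (1 - 1*⅐)/2 = -3/2 + (1 - ⅐)/2 = -3/2 + (½)*(6/7) = -3/2 + 3/7 = -15/14)
A = -435*√70/7 (A = √(10 - 15/14)*(-174) = √(125/14)*(-174) = (5*√70/14)*(-174) = -435*√70/7 ≈ -519.92)
A/(-1535) = -435*√70/7/(-1535) = -435*√70/7*(-1/1535) = 87*√70/2149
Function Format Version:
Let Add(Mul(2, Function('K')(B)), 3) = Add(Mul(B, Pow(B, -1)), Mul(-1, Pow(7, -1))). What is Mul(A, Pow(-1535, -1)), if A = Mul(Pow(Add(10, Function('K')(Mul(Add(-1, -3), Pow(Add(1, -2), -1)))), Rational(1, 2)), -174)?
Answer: Mul(Rational(87, 2149), Pow(70, Rational(1, 2))) ≈ 0.33871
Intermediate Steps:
Function('K')(B) = Rational(-15, 14) (Function('K')(B) = Add(Rational(-3, 2), Mul(Rational(1, 2), Add(Mul(B, Pow(B, -1)), Mul(-1, Pow(7, -1))))) = Add(Rational(-3, 2), Mul(Rational(1, 2), Add(1, Mul(-1, Rational(1, 7))))) = Add(Rational(-3, 2), Mul(Rational(1, 2), Add(1, Rational(-1, 7)))) = Add(Rational(-3, 2), Mul(Rational(1, 2), Rational(6, 7))) = Add(Rational(-3, 2), Rational(3, 7)) = Rational(-15, 14))
A = Mul(Rational(-435, 7), Pow(70, Rational(1, 2))) (A = Mul(Pow(Add(10, Rational(-15, 14)), Rational(1, 2)), -174) = Mul(Pow(Rational(125, 14), Rational(1, 2)), -174) = Mul(Mul(Rational(5, 14), Pow(70, Rational(1, 2))), -174) = Mul(Rational(-435, 7), Pow(70, Rational(1, 2))) ≈ -519.92)
Mul(A, Pow(-1535, -1)) = Mul(Mul(Rational(-435, 7), Pow(70, Rational(1, 2))), Pow(-1535, -1)) = Mul(Mul(Rational(-435, 7), Pow(70, Rational(1, 2))), Rational(-1, 1535)) = Mul(Rational(87, 2149), Pow(70, Rational(1, 2)))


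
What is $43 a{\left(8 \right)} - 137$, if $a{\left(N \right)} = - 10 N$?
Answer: $-3577$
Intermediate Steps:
$43 a{\left(8 \right)} - 137 = 43 \left(\left(-10\right) 8\right) - 137 = 43 \left(-80\right) - 137 = -3440 - 137 = -3577$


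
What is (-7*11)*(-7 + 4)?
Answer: 231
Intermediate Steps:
(-7*11)*(-7 + 4) = -77*(-3) = 231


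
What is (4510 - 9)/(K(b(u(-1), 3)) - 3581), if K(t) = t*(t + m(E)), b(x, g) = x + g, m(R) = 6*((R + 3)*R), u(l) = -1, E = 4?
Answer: -643/463 ≈ -1.3888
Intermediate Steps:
m(R) = 6*R*(3 + R) (m(R) = 6*((3 + R)*R) = 6*(R*(3 + R)) = 6*R*(3 + R))
b(x, g) = g + x
K(t) = t*(168 + t) (K(t) = t*(t + 6*4*(3 + 4)) = t*(t + 6*4*7) = t*(t + 168) = t*(168 + t))
(4510 - 9)/(K(b(u(-1), 3)) - 3581) = (4510 - 9)/((3 - 1)*(168 + (3 - 1)) - 3581) = 4501/(2*(168 + 2) - 3581) = 4501/(2*170 - 3581) = 4501/(340 - 3581) = 4501/(-3241) = 4501*(-1/3241) = -643/463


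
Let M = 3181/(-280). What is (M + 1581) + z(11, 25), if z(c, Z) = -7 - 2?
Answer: 436979/280 ≈ 1560.6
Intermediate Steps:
M = -3181/280 (M = 3181*(-1/280) = -3181/280 ≈ -11.361)
z(c, Z) = -9
(M + 1581) + z(11, 25) = (-3181/280 + 1581) - 9 = 439499/280 - 9 = 436979/280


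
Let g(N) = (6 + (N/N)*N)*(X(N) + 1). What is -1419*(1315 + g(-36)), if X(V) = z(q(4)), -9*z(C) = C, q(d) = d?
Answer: -1842335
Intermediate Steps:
z(C) = -C/9
X(V) = -4/9 (X(V) = -⅑*4 = -4/9)
g(N) = 10/3 + 5*N/9 (g(N) = (6 + (N/N)*N)*(-4/9 + 1) = (6 + 1*N)*(5/9) = (6 + N)*(5/9) = 10/3 + 5*N/9)
-1419*(1315 + g(-36)) = -1419*(1315 + (10/3 + (5/9)*(-36))) = -1419*(1315 + (10/3 - 20)) = -1419*(1315 - 50/3) = -1419*3895/3 = -1842335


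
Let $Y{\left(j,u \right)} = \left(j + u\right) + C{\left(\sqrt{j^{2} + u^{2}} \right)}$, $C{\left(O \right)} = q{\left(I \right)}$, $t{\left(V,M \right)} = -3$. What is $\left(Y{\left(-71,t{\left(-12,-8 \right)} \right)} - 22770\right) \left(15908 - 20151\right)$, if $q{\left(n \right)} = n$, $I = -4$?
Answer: $96944064$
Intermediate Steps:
$C{\left(O \right)} = -4$
$Y{\left(j,u \right)} = -4 + j + u$ ($Y{\left(j,u \right)} = \left(j + u\right) - 4 = -4 + j + u$)
$\left(Y{\left(-71,t{\left(-12,-8 \right)} \right)} - 22770\right) \left(15908 - 20151\right) = \left(\left(-4 - 71 - 3\right) - 22770\right) \left(15908 - 20151\right) = \left(-78 - 22770\right) \left(-4243\right) = \left(-22848\right) \left(-4243\right) = 96944064$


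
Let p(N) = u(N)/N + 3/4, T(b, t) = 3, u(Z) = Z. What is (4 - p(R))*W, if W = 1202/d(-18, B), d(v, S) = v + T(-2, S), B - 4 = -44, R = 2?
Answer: -1803/10 ≈ -180.30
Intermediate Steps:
p(N) = 7/4 (p(N) = N/N + 3/4 = 1 + 3*(1/4) = 1 + 3/4 = 7/4)
B = -40 (B = 4 - 44 = -40)
d(v, S) = 3 + v (d(v, S) = v + 3 = 3 + v)
W = -1202/15 (W = 1202/(3 - 18) = 1202/(-15) = 1202*(-1/15) = -1202/15 ≈ -80.133)
(4 - p(R))*W = (4 - 1*7/4)*(-1202/15) = (4 - 7/4)*(-1202/15) = (9/4)*(-1202/15) = -1803/10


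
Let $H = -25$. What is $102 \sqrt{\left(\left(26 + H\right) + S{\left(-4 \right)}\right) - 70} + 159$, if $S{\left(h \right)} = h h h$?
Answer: $159 + 102 i \sqrt{133} \approx 159.0 + 1176.3 i$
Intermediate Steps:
$S{\left(h \right)} = h^{3}$ ($S{\left(h \right)} = h^{2} h = h^{3}$)
$102 \sqrt{\left(\left(26 + H\right) + S{\left(-4 \right)}\right) - 70} + 159 = 102 \sqrt{\left(\left(26 - 25\right) + \left(-4\right)^{3}\right) - 70} + 159 = 102 \sqrt{\left(1 - 64\right) - 70} + 159 = 102 \sqrt{-63 - 70} + 159 = 102 \sqrt{-133} + 159 = 102 i \sqrt{133} + 159 = 159 + 102 i \sqrt{133}$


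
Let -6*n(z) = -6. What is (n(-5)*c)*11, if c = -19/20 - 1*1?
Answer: -429/20 ≈ -21.450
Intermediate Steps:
n(z) = 1 (n(z) = -1/6*(-6) = 1)
c = -39/20 (c = -19*1/20 - 1 = -19/20 - 1 = -39/20 ≈ -1.9500)
(n(-5)*c)*11 = (1*(-39/20))*11 = -39/20*11 = -429/20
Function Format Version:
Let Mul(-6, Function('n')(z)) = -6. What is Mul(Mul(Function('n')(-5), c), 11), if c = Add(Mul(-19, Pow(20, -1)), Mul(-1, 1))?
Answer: Rational(-429, 20) ≈ -21.450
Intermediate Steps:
Function('n')(z) = 1 (Function('n')(z) = Mul(Rational(-1, 6), -6) = 1)
c = Rational(-39, 20) (c = Add(Mul(-19, Rational(1, 20)), -1) = Add(Rational(-19, 20), -1) = Rational(-39, 20) ≈ -1.9500)
Mul(Mul(Function('n')(-5), c), 11) = Mul(Mul(1, Rational(-39, 20)), 11) = Mul(Rational(-39, 20), 11) = Rational(-429, 20)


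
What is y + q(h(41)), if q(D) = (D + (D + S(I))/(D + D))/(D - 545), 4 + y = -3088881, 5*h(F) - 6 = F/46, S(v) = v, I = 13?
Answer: -122429381431779/39635461 ≈ -3.0889e+6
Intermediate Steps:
h(F) = 6/5 + F/230 (h(F) = 6/5 + (F/46)/5 = 6/5 + F/230)
y = -3088885 (y = -4 - 3088881 = -3088885)
q(D) = (D + (13 + D)/(2*D))/(-545 + D) (q(D) = (D + (D + 13)/(D + D))/(D - 545) = (D + (13 + D)/((2*D)))/(-545 + D) = (D + (13 + D)*(1/(2*D)))/(-545 + D) = (D + (13 + D)/(2*D))/(-545 + D))
y + q(h(41)) = -3088885 + (13 + (6/5 + (1/230)*41) + 2*(6/5 + (1/230)*41)²)/(2*(6/5 + (1/230)*41)*(-545 + (6/5 + (1/230)*41))) = -3088885 + (13 + (6/5 + 41/230) + 2*(6/5 + 41/230)²)/(2*(6/5 + 41/230)*(-545 + (6/5 + 41/230))) = -3088885 + (13 + 317/230 + 2*(317/230)²)/(2*(317/230)*(-545 + 317/230)) = -3088885 + (½)*(230/317)*(13 + 317/230 + 2*(100489/52900))/(-125033/230) = -3088885 + (½)*(230/317)*(-230/125033)*(13 + 317/230 + 100489/26450) = -3088885 + (½)*(230/317)*(-230/125033)*(240397/13225) = -3088885 - 480794/39635461 = -122429381431779/39635461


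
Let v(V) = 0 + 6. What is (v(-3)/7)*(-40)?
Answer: -240/7 ≈ -34.286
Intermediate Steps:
v(V) = 6
(v(-3)/7)*(-40) = (6/7)*(-40) = -240/7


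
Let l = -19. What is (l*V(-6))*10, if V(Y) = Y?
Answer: 1140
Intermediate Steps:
(l*V(-6))*10 = -19*(-6)*10 = 114*10 = 1140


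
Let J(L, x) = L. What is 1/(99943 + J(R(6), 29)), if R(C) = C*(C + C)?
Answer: 1/100015 ≈ 9.9985e-6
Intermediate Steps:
R(C) = 2*C² (R(C) = C*(2*C) = 2*C²)
1/(99943 + J(R(6), 29)) = 1/(99943 + 2*6²) = 1/(99943 + 2*36) = 1/(99943 + 72) = 1/100015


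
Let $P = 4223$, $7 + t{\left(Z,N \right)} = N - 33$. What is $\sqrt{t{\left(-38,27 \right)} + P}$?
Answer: $\sqrt{4210} \approx 64.885$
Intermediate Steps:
$t{\left(Z,N \right)} = -40 + N$ ($t{\left(Z,N \right)} = -7 + \left(N - 33\right) = -7 + \left(-33 + N\right) = -40 + N$)
$\sqrt{t{\left(-38,27 \right)} + P} = \sqrt{\left(-40 + 27\right) + 4223} = \sqrt{-13 + 4223} = \sqrt{4210}$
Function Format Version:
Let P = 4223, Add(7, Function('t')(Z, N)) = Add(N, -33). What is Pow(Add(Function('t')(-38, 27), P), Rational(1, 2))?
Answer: Pow(4210, Rational(1, 2)) ≈ 64.885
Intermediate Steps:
Function('t')(Z, N) = Add(-40, N) (Function('t')(Z, N) = Add(-7, Add(N, -33)) = Add(-7, Add(-33, N)) = Add(-40, N))
Pow(Add(Function('t')(-38, 27), P), Rational(1, 2)) = Pow(Add(Add(-40, 27), 4223), Rational(1, 2)) = Pow(Add(-13, 4223), Rational(1, 2)) = Pow(4210, Rational(1, 2))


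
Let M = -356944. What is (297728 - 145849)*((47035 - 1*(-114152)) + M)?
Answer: -29731377403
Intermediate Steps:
(297728 - 145849)*((47035 - 1*(-114152)) + M) = (297728 - 145849)*((47035 - 1*(-114152)) - 356944) = 151879*((47035 + 114152) - 356944) = 151879*(161187 - 356944) = 151879*(-195757) = -29731377403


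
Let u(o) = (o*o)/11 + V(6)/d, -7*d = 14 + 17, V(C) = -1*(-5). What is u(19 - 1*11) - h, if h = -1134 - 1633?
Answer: 945146/341 ≈ 2771.7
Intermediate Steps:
V(C) = 5
d = -31/7 (d = -(14 + 17)/7 = -1/7*31 = -31/7 ≈ -4.4286)
u(o) = -35/31 + o**2/11 (u(o) = (o*o)/11 + 5/(-31/7) = o**2*(1/11) + 5*(-7/31) = o**2/11 - 35/31 = -35/31 + o**2/11)
h = -2767
u(19 - 1*11) - h = (-35/31 + (19 - 1*11)**2/11) - 1*(-2767) = (-35/31 + (19 - 11)**2/11) + 2767 = (-35/31 + (1/11)*8**2) + 2767 = (-35/31 + (1/11)*64) + 2767 = (-35/31 + 64/11) + 2767 = 1599/341 + 2767 = 945146/341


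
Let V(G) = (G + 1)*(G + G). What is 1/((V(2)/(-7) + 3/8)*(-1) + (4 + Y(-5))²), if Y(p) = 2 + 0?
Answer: 56/2091 ≈ 0.026781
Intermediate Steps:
V(G) = 2*G*(1 + G) (V(G) = (1 + G)*(2*G) = 2*G*(1 + G))
Y(p) = 2
1/((V(2)/(-7) + 3/8)*(-1) + (4 + Y(-5))²) = 1/(((2*2*(1 + 2))/(-7) + 3/8)*(-1) + (4 + 2)²) = 1/(((2*2*3)*(-⅐) + 3*(⅛))*(-1) + 6²) = 1/((12*(-⅐) + 3/8)*(-1) + 36) = 1/((-12/7 + 3/8)*(-1) + 36) = 1/(-75/56*(-1) + 36) = 1/(75/56 + 36) = 1/(2091/56) = 56/2091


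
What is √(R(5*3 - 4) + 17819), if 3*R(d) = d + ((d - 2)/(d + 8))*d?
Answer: √57911487/57 ≈ 133.51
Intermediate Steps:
R(d) = d/3 + d*(-2 + d)/(3*(8 + d)) (R(d) = (d + ((d - 2)/(d + 8))*d)/3 = (d + ((-2 + d)/(8 + d))*d)/3 = (d + d*(-2 + d)/(8 + d))/3 = d/3 + d*(-2 + d)/(3*(8 + d)))
√(R(5*3 - 4) + 17819) = √(2*(5*3 - 4)*(3 + (5*3 - 4))/(3*(8 + (5*3 - 4))) + 17819) = √(2*(15 - 4)*(3 + (15 - 4))/(3*(8 + (15 - 4))) + 17819) = √((⅔)*11*(3 + 11)/(8 + 11) + 17819) = √((⅔)*11*14/19 + 17819) = √((⅔)*11*(1/19)*14 + 17819) = √(308/57 + 17819) = √(1015991/57) = √57911487/57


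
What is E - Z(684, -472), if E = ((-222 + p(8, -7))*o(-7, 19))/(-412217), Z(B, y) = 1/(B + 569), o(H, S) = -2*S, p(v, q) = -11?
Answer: -11506279/516507901 ≈ -0.022277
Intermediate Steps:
Z(B, y) = 1/(569 + B)
E = -8854/412217 (E = ((-222 - 11)*(-2*19))/(-412217) = -233*(-38)*(-1/412217) = 8854*(-1/412217) = -8854/412217 ≈ -0.021479)
E - Z(684, -472) = -8854/412217 - 1/(569 + 684) = -8854/412217 - 1/1253 = -11506279/516507901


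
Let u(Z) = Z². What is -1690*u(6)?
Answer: -60840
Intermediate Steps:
-1690*u(6) = -1690*6² = -1690*36 = -60840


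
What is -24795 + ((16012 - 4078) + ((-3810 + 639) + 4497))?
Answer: -11535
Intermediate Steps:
-24795 + ((16012 - 4078) + ((-3810 + 639) + 4497)) = -24795 + (11934 + (-3171 + 4497)) = -24795 + (11934 + 1326) = -24795 + 13260 = -11535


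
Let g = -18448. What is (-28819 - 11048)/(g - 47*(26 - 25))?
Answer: 97/45 ≈ 2.1556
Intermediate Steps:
(-28819 - 11048)/(g - 47*(26 - 25)) = (-28819 - 11048)/(-18448 - 47*(26 - 25)) = -39867/(-18448 - 47*1) = -39867/(-18448 - 47) = -39867/(-18495) = -39867*(-1/18495) = 97/45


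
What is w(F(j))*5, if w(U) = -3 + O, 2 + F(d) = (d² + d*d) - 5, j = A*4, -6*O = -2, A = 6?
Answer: -40/3 ≈ -13.333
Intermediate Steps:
O = ⅓ (O = -⅙*(-2) = ⅓ ≈ 0.33333)
j = 24 (j = 6*4 = 24)
F(d) = -7 + 2*d² (F(d) = -2 + ((d² + d*d) - 5) = -2 + ((d² + d²) - 5) = -2 + (2*d² - 5) = -2 + (-5 + 2*d²) = -7 + 2*d²)
w(U) = -8/3 (w(U) = -3 + ⅓ = -8/3)
w(F(j))*5 = -8/3*5 = -40/3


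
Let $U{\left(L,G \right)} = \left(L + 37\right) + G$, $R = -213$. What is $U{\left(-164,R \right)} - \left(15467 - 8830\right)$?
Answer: $-6977$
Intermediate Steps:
$U{\left(L,G \right)} = 37 + G + L$ ($U{\left(L,G \right)} = \left(37 + L\right) + G = 37 + G + L$)
$U{\left(-164,R \right)} - \left(15467 - 8830\right) = \left(37 - 213 - 164\right) - \left(15467 - 8830\right) = -340 - 6637 = -6977$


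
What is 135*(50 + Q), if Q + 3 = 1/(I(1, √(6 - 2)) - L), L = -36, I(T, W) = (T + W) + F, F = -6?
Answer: 69840/11 ≈ 6349.1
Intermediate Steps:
I(T, W) = -6 + T + W (I(T, W) = (T + W) - 6 = -6 + T + W)
Q = -98/33 (Q = -3 + 1/((-6 + 1 + √(6 - 2)) - 1*(-36)) = -3 + 1/((-6 + 1 + √4) + 36) = -3 + 1/((-6 + 1 + 2) + 36) = -3 + 1/(-3 + 36) = -3 + 1/33 = -98/33 ≈ -2.9697)
135*(50 + Q) = 135*(50 - 98/33) = 135*(1552/33) = 69840/11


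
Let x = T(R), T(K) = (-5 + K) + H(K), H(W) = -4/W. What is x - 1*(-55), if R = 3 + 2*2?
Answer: 395/7 ≈ 56.429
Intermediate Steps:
R = 7 (R = 3 + 4 = 7)
T(K) = -5 + K - 4/K (T(K) = (-5 + K) - 4/K = -5 + K - 4/K)
x = 10/7 (x = -5 + 7 - 4/7 = 10/7 ≈ 1.4286)
x - 1*(-55) = 10/7 - 1*(-55) = 10/7 + 55 = 395/7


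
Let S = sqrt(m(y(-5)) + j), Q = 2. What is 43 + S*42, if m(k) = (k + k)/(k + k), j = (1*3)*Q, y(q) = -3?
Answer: 43 + 42*sqrt(7) ≈ 154.12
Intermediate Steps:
j = 6 (j = (1*3)*2 = 3*2 = 6)
m(k) = 1 (m(k) = (2*k)/((2*k)) = (2*k)*(1/(2*k)) = 1)
S = sqrt(7) (S = sqrt(1 + 6) = sqrt(7) ≈ 2.6458)
43 + S*42 = 43 + sqrt(7)*42 = 43 + 42*sqrt(7)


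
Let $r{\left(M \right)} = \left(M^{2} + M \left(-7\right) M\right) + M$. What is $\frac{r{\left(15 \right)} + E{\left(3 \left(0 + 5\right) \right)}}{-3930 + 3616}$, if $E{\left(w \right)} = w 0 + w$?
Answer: $\frac{660}{157} \approx 4.2038$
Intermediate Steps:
$r{\left(M \right)} = M - 6 M^{2}$ ($r{\left(M \right)} = \left(M^{2} + - 7 M M\right) + M = \left(M^{2} - 7 M^{2}\right) + M = - 6 M^{2} + M = M - 6 M^{2}$)
$E{\left(w \right)} = w$ ($E{\left(w \right)} = 0 + w = w$)
$\frac{r{\left(15 \right)} + E{\left(3 \left(0 + 5\right) \right)}}{-3930 + 3616} = \frac{15 \left(1 - 90\right) + 3 \left(0 + 5\right)}{-3930 + 3616} = \frac{15 \left(1 - 90\right) + 3 \cdot 5}{-314} = \left(15 \left(-89\right) + 15\right) \left(- \frac{1}{314}\right) = \left(-1335 + 15\right) \left(- \frac{1}{314}\right) = \left(-1320\right) \left(- \frac{1}{314}\right) = \frac{660}{157}$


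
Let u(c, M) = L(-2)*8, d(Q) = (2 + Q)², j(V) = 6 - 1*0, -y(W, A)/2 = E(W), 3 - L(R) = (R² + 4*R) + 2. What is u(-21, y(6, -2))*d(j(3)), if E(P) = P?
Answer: 2560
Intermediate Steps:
L(R) = 1 - R² - 4*R (L(R) = 3 - ((R² + 4*R) + 2) = 3 - (2 + R² + 4*R) = 3 + (-2 - R² - 4*R) = 1 - R² - 4*R)
y(W, A) = -2*W
j(V) = 6 (j(V) = 6 + 0 = 6)
u(c, M) = 40 (u(c, M) = (1 - 1*(-2)² - 4*(-2))*8 = (1 - 1*4 + 8)*8 = (1 - 4 + 8)*8 = 5*8 = 40)
u(-21, y(6, -2))*d(j(3)) = 40*(2 + 6)² = 40*8² = 40*64 = 2560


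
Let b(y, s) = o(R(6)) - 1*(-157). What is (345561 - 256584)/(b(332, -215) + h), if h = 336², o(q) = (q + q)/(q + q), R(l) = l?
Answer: 88977/113054 ≈ 0.78703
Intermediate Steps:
o(q) = 1 (o(q) = (2*q)/((2*q)) = (2*q)*(1/(2*q)) = 1)
b(y, s) = 158 (b(y, s) = 1 - 1*(-157) = 1 + 157 = 158)
h = 112896
(345561 - 256584)/(b(332, -215) + h) = (345561 - 256584)/(158 + 112896) = 88977/113054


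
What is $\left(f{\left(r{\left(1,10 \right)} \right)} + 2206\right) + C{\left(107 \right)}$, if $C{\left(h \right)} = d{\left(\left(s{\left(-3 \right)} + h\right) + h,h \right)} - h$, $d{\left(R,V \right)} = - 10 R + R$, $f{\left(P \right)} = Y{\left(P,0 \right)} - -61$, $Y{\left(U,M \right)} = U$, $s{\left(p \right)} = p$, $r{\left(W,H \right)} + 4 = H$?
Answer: $267$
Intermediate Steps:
$r{\left(W,H \right)} = -4 + H$
$f{\left(P \right)} = 61 + P$ ($f{\left(P \right)} = P - -61 = P + 61 = 61 + P$)
$d{\left(R,V \right)} = - 9 R$
$C{\left(h \right)} = 27 - 19 h$ ($C{\left(h \right)} = - 9 \left(\left(-3 + h\right) + h\right) - h = - 9 \left(-3 + 2 h\right) - h = \left(27 - 18 h\right) - h = 27 - 19 h$)
$\left(f{\left(r{\left(1,10 \right)} \right)} + 2206\right) + C{\left(107 \right)} = \left(\left(61 + \left(-4 + 10\right)\right) + 2206\right) + \left(27 - 2033\right) = \left(\left(61 + 6\right) + 2206\right) + \left(27 - 2033\right) = \left(67 + 2206\right) - 2006 = 2273 - 2006 = 267$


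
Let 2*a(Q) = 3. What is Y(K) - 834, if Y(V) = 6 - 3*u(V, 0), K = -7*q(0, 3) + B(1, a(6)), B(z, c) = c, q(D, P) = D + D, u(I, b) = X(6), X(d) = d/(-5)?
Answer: -4122/5 ≈ -824.40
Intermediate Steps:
X(d) = -d/5 (X(d) = d*(-⅕) = -d/5)
u(I, b) = -6/5 (u(I, b) = -⅕*6 = -6/5)
q(D, P) = 2*D
a(Q) = 3/2 (a(Q) = (½)*3 = 3/2)
K = 3/2 (K = -14*0 + 3/2 = -7*0 + 3/2 = 0 + 3/2 = 3/2 ≈ 1.5000)
Y(V) = 48/5 (Y(V) = 6 - 3*(-6/5) = 6 + 18/5 = 48/5)
Y(K) - 834 = 48/5 - 834 = -4122/5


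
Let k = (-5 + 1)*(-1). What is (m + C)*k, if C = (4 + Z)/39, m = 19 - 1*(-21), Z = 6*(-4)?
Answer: 6160/39 ≈ 157.95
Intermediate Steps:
Z = -24
m = 40 (m = 19 + 21 = 40)
C = -20/39 (C = (4 - 24)/39 = -20*1/39 = -20/39 ≈ -0.51282)
k = 4 (k = -4*(-1) = 4)
(m + C)*k = (40 - 20/39)*4 = (1540/39)*4 = 6160/39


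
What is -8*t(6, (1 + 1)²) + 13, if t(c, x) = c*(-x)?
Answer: 205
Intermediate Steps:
t(c, x) = -c*x
-8*t(6, (1 + 1)²) + 13 = -(-8)*6*(1 + 1)² + 13 = -(-8)*6*2² + 13 = -(-8)*6*4 + 13 = -8*(-24) + 13 = 192 + 13 = 205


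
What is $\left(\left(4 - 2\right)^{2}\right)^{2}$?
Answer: $16$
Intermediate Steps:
$\left(\left(4 - 2\right)^{2}\right)^{2} = \left(2^{2}\right)^{2} = 4^{2} = 16$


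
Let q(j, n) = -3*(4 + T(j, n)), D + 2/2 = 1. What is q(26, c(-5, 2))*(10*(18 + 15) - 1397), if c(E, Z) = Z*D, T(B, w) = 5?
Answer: 28809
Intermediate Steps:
D = 0 (D = -1 + 1 = 0)
c(E, Z) = 0 (c(E, Z) = Z*0 = 0)
q(j, n) = -27 (q(j, n) = -3*(4 + 5) = -3*9 = -27)
q(26, c(-5, 2))*(10*(18 + 15) - 1397) = -27*(10*(18 + 15) - 1397) = -27*(10*33 - 1397) = -27*(330 - 1397) = -27*(-1067) = 28809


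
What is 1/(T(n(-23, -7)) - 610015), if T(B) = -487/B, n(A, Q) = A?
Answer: -23/14029858 ≈ -1.6394e-6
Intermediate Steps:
1/(T(n(-23, -7)) - 610015) = 1/(-487/(-23) - 610015) = 1/(-487*(-1/23) - 610015) = 1/(487/23 - 610015) = 1/(-14029858/23) = -23/14029858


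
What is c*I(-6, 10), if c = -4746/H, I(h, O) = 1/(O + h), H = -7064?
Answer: 2373/14128 ≈ 0.16796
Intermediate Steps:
c = 2373/3532 (c = -4746/(-7064) = -4746*(-1/7064) = 2373/3532 ≈ 0.67186)
c*I(-6, 10) = 2373/(3532*(10 - 6)) = (2373/3532)/4 = (2373/3532)*(¼) = 2373/14128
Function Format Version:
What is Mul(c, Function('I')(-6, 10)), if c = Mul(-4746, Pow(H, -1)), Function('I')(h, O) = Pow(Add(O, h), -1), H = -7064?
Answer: Rational(2373, 14128) ≈ 0.16796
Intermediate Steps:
c = Rational(2373, 3532) (c = Mul(-4746, Pow(-7064, -1)) = Mul(-4746, Rational(-1, 7064)) = Rational(2373, 3532) ≈ 0.67186)
Mul(c, Function('I')(-6, 10)) = Mul(Rational(2373, 3532), Pow(Add(10, -6), -1)) = Mul(Rational(2373, 3532), Pow(4, -1)) = Mul(Rational(2373, 3532), Rational(1, 4)) = Rational(2373, 14128)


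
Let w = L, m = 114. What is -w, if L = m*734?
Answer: -83676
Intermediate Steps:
L = 83676 (L = 114*734 = 83676)
w = 83676
-w = -1*83676 = -83676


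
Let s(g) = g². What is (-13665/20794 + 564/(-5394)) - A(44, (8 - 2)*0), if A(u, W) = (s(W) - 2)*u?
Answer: 1630815457/18693806 ≈ 87.238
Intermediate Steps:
A(u, W) = u*(-2 + W²) (A(u, W) = (W² - 2)*u = (-2 + W²)*u = u*(-2 + W²))
(-13665/20794 + 564/(-5394)) - A(44, (8 - 2)*0) = (-13665/20794 + 564/(-5394)) - 44*(-2 + ((8 - 2)*0)²) = (-13665*1/20794 + 564*(-1/5394)) - 44*(-2 + (6*0)²) = (-13665/20794 - 94/899) - 44*(-2 + 0²) = -14239471/18693806 - 44*(-2 + 0) = -14239471/18693806 - 44*(-2) = -14239471/18693806 - 1*(-88) = -14239471/18693806 + 88 = 1630815457/18693806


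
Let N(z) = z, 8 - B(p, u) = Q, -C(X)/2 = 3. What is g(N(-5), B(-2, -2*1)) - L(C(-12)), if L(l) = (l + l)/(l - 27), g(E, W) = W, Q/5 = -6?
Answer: 414/11 ≈ 37.636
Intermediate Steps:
Q = -30 (Q = 5*(-6) = -30)
C(X) = -6 (C(X) = -2*3 = -6)
B(p, u) = 38 (B(p, u) = 8 - 1*(-30) = 8 + 30 = 38)
L(l) = 2*l/(-27 + l) (L(l) = (2*l)/(-27 + l) = 2*l/(-27 + l))
g(N(-5), B(-2, -2*1)) - L(C(-12)) = 38 - 2*(-6)/(-27 - 6) = 38 - 2*(-6)/(-33) = 38 - 2*(-6)*(-1)/33 = 38 - 1*4/11 = 38 - 4/11 = 414/11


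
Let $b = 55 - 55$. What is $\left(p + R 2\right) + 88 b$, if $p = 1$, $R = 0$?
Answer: $1$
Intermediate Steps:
$b = 0$
$\left(p + R 2\right) + 88 b = \left(1 + 0 \cdot 2\right) + 88 \cdot 0 = \left(1 + 0\right) + 0 = 1 + 0 = 1$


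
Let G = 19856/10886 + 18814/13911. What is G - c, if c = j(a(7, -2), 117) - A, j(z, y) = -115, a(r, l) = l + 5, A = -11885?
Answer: -890955321200/75717573 ≈ -11767.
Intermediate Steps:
a(r, l) = 5 + l
G = 240513010/75717573 (G = 19856*(1/10886) + 18814*(1/13911) = 9928/5443 + 18814/13911 = 240513010/75717573 ≈ 3.1764)
c = 11770 (c = -115 - 1*(-11885) = -115 + 11885 = 11770)
G - c = 240513010/75717573 - 1*11770 = 240513010/75717573 - 11770 = -890955321200/75717573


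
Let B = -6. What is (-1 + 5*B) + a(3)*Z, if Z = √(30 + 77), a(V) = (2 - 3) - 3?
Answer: -31 - 4*√107 ≈ -72.376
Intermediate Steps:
a(V) = -4 (a(V) = -1 - 3 = -4)
Z = √107 ≈ 10.344
(-1 + 5*B) + a(3)*Z = (-1 + 5*(-6)) - 4*√107 = (-1 - 30) - 4*√107 = -31 - 4*√107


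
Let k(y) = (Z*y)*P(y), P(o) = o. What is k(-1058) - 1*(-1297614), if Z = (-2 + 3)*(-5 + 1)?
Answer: -3179842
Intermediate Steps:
Z = -4 (Z = 1*(-4) = -4)
k(y) = -4*y² (k(y) = (-4*y)*y = -4*y²)
k(-1058) - 1*(-1297614) = -4*(-1058)² - 1*(-1297614) = -4*1119364 + 1297614 = -4477456 + 1297614 = -3179842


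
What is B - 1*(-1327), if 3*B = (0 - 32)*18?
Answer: 1135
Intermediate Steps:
B = -192 (B = ((0 - 32)*18)/3 = (-32*18)/3 = (1/3)*(-576) = -192)
B - 1*(-1327) = -192 - 1*(-1327) = -192 + 1327 = 1135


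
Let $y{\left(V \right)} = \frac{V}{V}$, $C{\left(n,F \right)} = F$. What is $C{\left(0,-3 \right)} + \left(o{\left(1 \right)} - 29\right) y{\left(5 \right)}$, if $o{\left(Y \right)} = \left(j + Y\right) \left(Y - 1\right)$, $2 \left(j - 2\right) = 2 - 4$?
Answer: $-32$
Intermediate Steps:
$y{\left(V \right)} = 1$
$j = 1$ ($j = 2 + \frac{2 - 4}{2} = 2 + \frac{1}{2} \left(-2\right) = 2 - 1 = 1$)
$o{\left(Y \right)} = \left(1 + Y\right) \left(-1 + Y\right)$ ($o{\left(Y \right)} = \left(1 + Y\right) \left(Y - 1\right) = \left(1 + Y\right) \left(-1 + Y\right)$)
$C{\left(0,-3 \right)} + \left(o{\left(1 \right)} - 29\right) y{\left(5 \right)} = -3 + \left(\left(-1 + 1^{2}\right) - 29\right) 1 = -3 + \left(\left(-1 + 1\right) - 29\right) 1 = -3 + \left(0 - 29\right) 1 = -3 - 29 = -32$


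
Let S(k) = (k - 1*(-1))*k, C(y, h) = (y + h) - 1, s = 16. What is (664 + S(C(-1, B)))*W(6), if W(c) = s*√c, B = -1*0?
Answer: 10656*√6 ≈ 26102.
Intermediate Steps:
B = 0
C(y, h) = -1 + h + y (C(y, h) = (h + y) - 1 = -1 + h + y)
W(c) = 16*√c
S(k) = k*(1 + k) (S(k) = (k + 1)*k = (1 + k)*k = k*(1 + k))
(664 + S(C(-1, B)))*W(6) = (664 + (-1 + 0 - 1)*(1 + (-1 + 0 - 1)))*(16*√6) = (664 - 2*(1 - 2))*(16*√6) = (664 - 2*(-1))*(16*√6) = (664 + 2)*(16*√6) = 666*(16*√6) = 10656*√6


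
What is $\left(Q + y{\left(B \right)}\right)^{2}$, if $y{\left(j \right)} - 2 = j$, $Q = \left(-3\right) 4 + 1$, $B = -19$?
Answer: $784$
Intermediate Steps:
$Q = -11$ ($Q = -12 + 1 = -11$)
$y{\left(j \right)} = 2 + j$
$\left(Q + y{\left(B \right)}\right)^{2} = \left(-11 + \left(2 - 19\right)\right)^{2} = \left(-11 - 17\right)^{2} = \left(-28\right)^{2} = 784$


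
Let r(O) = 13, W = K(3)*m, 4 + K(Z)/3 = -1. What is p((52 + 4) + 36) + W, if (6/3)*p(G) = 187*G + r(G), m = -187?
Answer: 22827/2 ≈ 11414.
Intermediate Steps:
K(Z) = -15 (K(Z) = -12 + 3*(-1) = -12 - 3 = -15)
W = 2805 (W = -15*(-187) = 2805)
p(G) = 13/2 + 187*G/2 (p(G) = (187*G + 13)/2 = (13 + 187*G)/2 = 13/2 + 187*G/2)
p((52 + 4) + 36) + W = (13/2 + 187*((52 + 4) + 36)/2) + 2805 = (13/2 + 187*(56 + 36)/2) + 2805 = (13/2 + (187/2)*92) + 2805 = (13/2 + 8602) + 2805 = 17217/2 + 2805 = 22827/2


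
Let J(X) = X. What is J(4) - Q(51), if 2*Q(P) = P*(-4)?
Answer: 106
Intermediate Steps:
Q(P) = -2*P (Q(P) = (P*(-4))/2 = (-4*P)/2 = -2*P)
J(4) - Q(51) = 4 - (-2)*51 = 4 - 1*(-102) = 4 + 102 = 106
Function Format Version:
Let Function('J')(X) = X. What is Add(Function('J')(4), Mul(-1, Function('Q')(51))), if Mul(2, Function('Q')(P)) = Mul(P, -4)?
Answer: 106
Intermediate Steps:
Function('Q')(P) = Mul(-2, P) (Function('Q')(P) = Mul(Rational(1, 2), Mul(P, -4)) = Mul(Rational(1, 2), Mul(-4, P)) = Mul(-2, P))
Add(Function('J')(4), Mul(-1, Function('Q')(51))) = Add(4, Mul(-1, Mul(-2, 51))) = Add(4, Mul(-1, -102)) = Add(4, 102) = 106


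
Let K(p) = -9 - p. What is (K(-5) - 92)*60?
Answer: -5760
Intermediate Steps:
(K(-5) - 92)*60 = ((-9 - 1*(-5)) - 92)*60 = ((-9 + 5) - 92)*60 = (-4 - 92)*60 = -96*60 = -5760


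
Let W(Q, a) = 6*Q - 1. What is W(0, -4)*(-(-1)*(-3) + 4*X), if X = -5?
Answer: 23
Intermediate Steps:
W(Q, a) = -1 + 6*Q
W(0, -4)*(-(-1)*(-3) + 4*X) = (-1 + 6*0)*(-(-1)*(-3) + 4*(-5)) = (-1 + 0)*(-1*3 - 20) = -(-3 - 20) = -1*(-23) = 23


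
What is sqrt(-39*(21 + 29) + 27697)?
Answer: sqrt(25747) ≈ 160.46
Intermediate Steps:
sqrt(-39*(21 + 29) + 27697) = sqrt(-39*50 + 27697) = sqrt(-1950 + 27697) = sqrt(25747)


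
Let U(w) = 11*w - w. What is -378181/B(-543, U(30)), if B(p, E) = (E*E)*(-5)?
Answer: 378181/450000 ≈ 0.84040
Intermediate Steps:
U(w) = 10*w
B(p, E) = -5*E² (B(p, E) = E²*(-5) = -5*E²)
-378181/B(-543, U(30)) = -378181/((-5*(10*30)²)) = -378181/((-5*300²)) = -378181/((-5*90000)) = -378181/(-450000) = -378181*(-1/450000) = 378181/450000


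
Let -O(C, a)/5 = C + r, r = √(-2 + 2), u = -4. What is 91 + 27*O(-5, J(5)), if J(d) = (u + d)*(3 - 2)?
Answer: 766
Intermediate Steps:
J(d) = -4 + d (J(d) = (-4 + d)*(3 - 2) = (-4 + d)*1 = -4 + d)
r = 0 (r = √0 = 0)
O(C, a) = -5*C (O(C, a) = -5*(C + 0) = -5*C)
91 + 27*O(-5, J(5)) = 91 + 27*(-5*(-5)) = 91 + 27*25 = 91 + 675 = 766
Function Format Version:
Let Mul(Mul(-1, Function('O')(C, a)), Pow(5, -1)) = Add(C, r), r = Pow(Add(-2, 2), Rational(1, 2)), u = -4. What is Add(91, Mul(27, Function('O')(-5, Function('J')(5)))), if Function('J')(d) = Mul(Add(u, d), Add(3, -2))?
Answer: 766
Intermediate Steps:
Function('J')(d) = Add(-4, d) (Function('J')(d) = Mul(Add(-4, d), Add(3, -2)) = Mul(Add(-4, d), 1) = Add(-4, d))
r = 0 (r = Pow(0, Rational(1, 2)) = 0)
Function('O')(C, a) = Mul(-5, C) (Function('O')(C, a) = Mul(-5, Add(C, 0)) = Mul(-5, C))
Add(91, Mul(27, Function('O')(-5, Function('J')(5)))) = Add(91, Mul(27, Mul(-5, -5))) = Add(91, Mul(27, 25)) = Add(91, 675) = 766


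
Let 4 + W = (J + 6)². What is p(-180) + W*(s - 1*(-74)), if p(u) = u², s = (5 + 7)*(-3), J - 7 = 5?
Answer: 44560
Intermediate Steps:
J = 12 (J = 7 + 5 = 12)
s = -36 (s = 12*(-3) = -36)
W = 320 (W = -4 + (12 + 6)² = -4 + 18² = -4 + 324 = 320)
p(-180) + W*(s - 1*(-74)) = (-180)² + 320*(-36 - 1*(-74)) = 32400 + 320*(-36 + 74) = 32400 + 320*38 = 32400 + 12160 = 44560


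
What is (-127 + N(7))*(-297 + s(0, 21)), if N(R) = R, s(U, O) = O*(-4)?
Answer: 45720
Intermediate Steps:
s(U, O) = -4*O
(-127 + N(7))*(-297 + s(0, 21)) = (-127 + 7)*(-297 - 4*21) = -120*(-297 - 84) = -120*(-381) = 45720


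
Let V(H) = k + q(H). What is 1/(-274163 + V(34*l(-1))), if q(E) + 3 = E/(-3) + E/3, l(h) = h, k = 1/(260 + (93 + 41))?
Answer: -394/108021403 ≈ -3.6474e-6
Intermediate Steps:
k = 1/394 (k = 1/(260 + 134) = 1/394 ≈ 0.0025381)
q(E) = -3 (q(E) = -3 + (E/(-3) + E/3) = -3 + (E*(-⅓) + E*(⅓)) = -3 + (-E/3 + E/3) = -3 + 0 = -3)
V(H) = -1181/394 (V(H) = 1/394 - 3 = -1181/394)
1/(-274163 + V(34*l(-1))) = 1/(-274163 - 1181/394) = 1/(-108021403/394) = -394/108021403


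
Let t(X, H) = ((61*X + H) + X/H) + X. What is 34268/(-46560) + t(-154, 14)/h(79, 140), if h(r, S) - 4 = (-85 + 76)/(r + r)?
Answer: -17559737641/7251720 ≈ -2421.5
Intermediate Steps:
h(r, S) = 4 - 9/(2*r) (h(r, S) = 4 + (-85 + 76)/(r + r) = 4 - 9*1/(2*r) = 4 - 9/(2*r))
t(X, H) = H + 62*X + X/H (t(X, H) = ((H + 61*X) + X/H) + X = (H + 61*X + X/H) + X = H + 62*X + X/H)
34268/(-46560) + t(-154, 14)/h(79, 140) = 34268/(-46560) + (14 + 62*(-154) - 154/14)/(4 - 9/2/79) = 34268*(-1/46560) + (14 - 9548 - 154*1/14)/(4 - 9/2*1/79) = -8567/11640 + (14 - 9548 - 11)/(4 - 9/158) = -8567/11640 - 9545/623/158 = -8567/11640 - 9545*158/623 = -8567/11640 - 1508110/623 = -17559737641/7251720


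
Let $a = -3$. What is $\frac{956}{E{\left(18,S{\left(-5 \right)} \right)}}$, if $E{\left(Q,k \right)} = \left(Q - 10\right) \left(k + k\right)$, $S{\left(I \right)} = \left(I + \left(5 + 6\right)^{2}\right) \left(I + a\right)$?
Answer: $- \frac{239}{3712} \approx -0.064386$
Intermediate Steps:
$S{\left(I \right)} = \left(-3 + I\right) \left(121 + I\right)$ ($S{\left(I \right)} = \left(I + \left(5 + 6\right)^{2}\right) \left(I - 3\right) = \left(I + 11^{2}\right) \left(-3 + I\right) = \left(I + 121\right) \left(-3 + I\right) = \left(121 + I\right) \left(-3 + I\right) = \left(-3 + I\right) \left(121 + I\right)$)
$E{\left(Q,k \right)} = 2 k \left(-10 + Q\right)$ ($E{\left(Q,k \right)} = \left(-10 + Q\right) 2 k = 2 k \left(-10 + Q\right)$)
$\frac{956}{E{\left(18,S{\left(-5 \right)} \right)}} = \frac{956}{2 \left(-363 + \left(-5\right)^{2} + 118 \left(-5\right)\right) \left(-10 + 18\right)} = \frac{956}{2 \left(-363 + 25 - 590\right) 8} = \frac{956}{2 \left(-928\right) 8} = \frac{956}{-14848} = 956 \left(- \frac{1}{14848}\right) = - \frac{239}{3712}$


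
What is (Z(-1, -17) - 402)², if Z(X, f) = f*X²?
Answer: 175561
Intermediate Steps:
(Z(-1, -17) - 402)² = (-17*(-1)² - 402)² = (-17*1 - 402)² = (-17 - 402)² = (-419)² = 175561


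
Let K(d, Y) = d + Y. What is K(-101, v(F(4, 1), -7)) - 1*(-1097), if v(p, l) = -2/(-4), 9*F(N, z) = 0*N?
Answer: 1993/2 ≈ 996.50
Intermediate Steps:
F(N, z) = 0 (F(N, z) = (0*N)/9 = (⅑)*0 = 0)
v(p, l) = ½ (v(p, l) = -2*(-¼) = ½)
K(d, Y) = Y + d
K(-101, v(F(4, 1), -7)) - 1*(-1097) = (½ - 101) - 1*(-1097) = -201/2 + 1097 = 1993/2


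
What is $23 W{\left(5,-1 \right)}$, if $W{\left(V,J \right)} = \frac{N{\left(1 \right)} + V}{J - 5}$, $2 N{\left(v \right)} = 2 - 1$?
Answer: $- \frac{253}{12} \approx -21.083$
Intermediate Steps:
$N{\left(v \right)} = \frac{1}{2}$ ($N{\left(v \right)} = \frac{2 - 1}{2} = \frac{1}{2} \cdot 1 = \frac{1}{2}$)
$W{\left(V,J \right)} = \frac{\frac{1}{2} + V}{-5 + J}$ ($W{\left(V,J \right)} = \frac{\frac{1}{2} + V}{J - 5} = \frac{\frac{1}{2} + V}{-5 + J}$)
$23 W{\left(5,-1 \right)} = 23 \frac{\frac{1}{2} + 5}{-5 - 1} = 23 \frac{1}{-6} \cdot \frac{11}{2} = 23 \left(\left(- \frac{1}{6}\right) \frac{11}{2}\right) = 23 \left(- \frac{11}{12}\right) = - \frac{253}{12}$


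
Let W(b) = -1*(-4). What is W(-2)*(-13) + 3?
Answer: -49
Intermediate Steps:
W(b) = 4
W(-2)*(-13) + 3 = 4*(-13) + 3 = -52 + 3 = -49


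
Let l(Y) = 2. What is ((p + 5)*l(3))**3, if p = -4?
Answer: 8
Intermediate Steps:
((p + 5)*l(3))**3 = ((-4 + 5)*2)**3 = (1*2)**3 = 2**3 = 8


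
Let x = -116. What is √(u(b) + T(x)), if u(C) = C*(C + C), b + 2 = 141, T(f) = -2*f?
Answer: √38874 ≈ 197.16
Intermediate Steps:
b = 139 (b = -2 + 141 = 139)
u(C) = 2*C² (u(C) = C*(2*C) = 2*C²)
√(u(b) + T(x)) = √(2*139² - 2*(-116)) = √(2*19321 + 232) = √(38642 + 232) = √38874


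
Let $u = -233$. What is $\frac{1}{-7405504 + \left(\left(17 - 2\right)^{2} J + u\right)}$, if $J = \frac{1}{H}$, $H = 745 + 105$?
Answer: $- \frac{34}{251795049} \approx -1.3503 \cdot 10^{-7}$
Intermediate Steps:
$H = 850$
$J = \frac{1}{850} \approx 0.0011765$
$\frac{1}{-7405504 + \left(\left(17 - 2\right)^{2} J + u\right)} = \frac{1}{-7405504 - \left(233 - \left(17 - 2\right)^{2} \cdot \frac{1}{850}\right)} = \frac{1}{-7405504 - \left(233 - 15^{2} \cdot \frac{1}{850}\right)} = \frac{1}{-7405504 + \left(225 \cdot \frac{1}{850} - 233\right)} = \frac{1}{-7405504 + \left(\frac{9}{34} - 233\right)} = \frac{1}{-7405504 - \frac{7913}{34}} = \frac{1}{- \frac{251795049}{34}} = - \frac{34}{251795049}$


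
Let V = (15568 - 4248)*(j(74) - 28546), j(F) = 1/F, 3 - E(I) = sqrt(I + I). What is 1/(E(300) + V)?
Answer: -442379432153/142950739219875533761 + 13690*sqrt(6)/142950739219875533761 ≈ -3.0946e-9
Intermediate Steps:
E(I) = 3 - sqrt(2)*sqrt(I) (E(I) = 3 - sqrt(I + I) = 3 - sqrt(2*I) = 3 - sqrt(2)*sqrt(I))
V = -11956200980/37 (V = (15568 - 4248)*(1/74 - 28546) = 11320*(1/74 - 28546) = 11320*(-2112403/74) = -11956200980/37 ≈ -3.2314e+8)
1/(E(300) + V) = 1/((3 - sqrt(2)*sqrt(300)) - 11956200980/37) = 1/((3 - sqrt(2)*10*sqrt(3)) - 11956200980/37) = 1/((3 - 10*sqrt(6)) - 11956200980/37) = 1/(-11956200869/37 - 10*sqrt(6))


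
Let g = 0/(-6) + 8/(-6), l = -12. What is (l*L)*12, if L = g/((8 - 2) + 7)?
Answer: 192/13 ≈ 14.769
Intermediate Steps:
g = -4/3 (g = 0*(-⅙) + 8*(-⅙) = 0 - 4/3 = -4/3 ≈ -1.3333)
L = -4/39 (L = -4/(3*((8 - 2) + 7)) = -4/(3*(6 + 7)) = -4/3/13 = -4/3*1/13 = -4/39 ≈ -0.10256)
(l*L)*12 = -12*(-4/39)*12 = (16/13)*12 = 192/13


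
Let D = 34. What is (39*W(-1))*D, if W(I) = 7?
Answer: 9282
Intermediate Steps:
(39*W(-1))*D = (39*7)*34 = 273*34 = 9282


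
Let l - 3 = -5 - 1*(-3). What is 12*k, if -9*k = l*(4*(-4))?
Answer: 64/3 ≈ 21.333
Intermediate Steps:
l = 1 (l = 3 + (-5 - 1*(-3)) = 3 + (-5 + 3) = 3 - 2 = 1)
k = 16/9 (k = -4*(-4)/9 = -(-16)/9 = -⅑*(-16) = 16/9 ≈ 1.7778)
12*k = 12*(16/9) = 64/3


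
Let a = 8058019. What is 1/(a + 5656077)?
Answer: 1/13714096 ≈ 7.2918e-8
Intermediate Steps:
1/(a + 5656077) = 1/(8058019 + 5656077) = 1/13714096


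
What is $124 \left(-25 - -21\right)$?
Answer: $-496$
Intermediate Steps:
$124 \left(-25 - -21\right) = 124 \left(-25 + 21\right) = 124 \left(-4\right) = -496$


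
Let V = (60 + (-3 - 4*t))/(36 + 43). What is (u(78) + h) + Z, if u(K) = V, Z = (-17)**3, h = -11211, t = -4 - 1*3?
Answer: -1273711/79 ≈ -16123.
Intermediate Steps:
t = -7 (t = -4 - 3 = -7)
Z = -4913
V = 85/79 (V = (60 + (-3 - 4*(-7)))/(36 + 43) = (60 + (-3 + 28))/79 = (60 + 25)*(1/79) = 85*(1/79) = 85/79 ≈ 1.0759)
u(K) = 85/79
(u(78) + h) + Z = (85/79 - 11211) - 4913 = -885584/79 - 4913 = -1273711/79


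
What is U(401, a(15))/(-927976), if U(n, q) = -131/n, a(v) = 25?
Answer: 131/372118376 ≈ 3.5204e-7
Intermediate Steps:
U(401, a(15))/(-927976) = -131/401/(-927976) = -131*1/401*(-1/927976) = -131/401*(-1/927976) = 131/372118376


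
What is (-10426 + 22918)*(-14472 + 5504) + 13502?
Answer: -112014754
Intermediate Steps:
(-10426 + 22918)*(-14472 + 5504) + 13502 = 12492*(-8968) + 13502 = -112028256 + 13502 = -112014754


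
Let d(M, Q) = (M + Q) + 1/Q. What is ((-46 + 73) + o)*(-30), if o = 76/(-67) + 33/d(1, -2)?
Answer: -7770/67 ≈ -115.97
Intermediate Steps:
d(M, Q) = M + Q + 1/Q
o = -1550/67 (o = 76/(-67) + 33/(1 - 2 + 1/(-2)) = 76*(-1/67) + 33/(1 - 2 - 1/2) = -76/67 + 33/(-3/2) = -76/67 + 33*(-2/3) = -76/67 - 22 = -1550/67 ≈ -23.134)
((-46 + 73) + o)*(-30) = ((-46 + 73) - 1550/67)*(-30) = (27 - 1550/67)*(-30) = (259/67)*(-30) = -7770/67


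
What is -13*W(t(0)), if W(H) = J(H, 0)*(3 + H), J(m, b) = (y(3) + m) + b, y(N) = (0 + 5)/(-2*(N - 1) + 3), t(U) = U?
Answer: 195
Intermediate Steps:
y(N) = 5/(5 - 2*N) (y(N) = 5/(-2*(-1 + N) + 3) = 5/((2 - 2*N) + 3) = 5/(5 - 2*N))
J(m, b) = -5 + b + m (J(m, b) = (-5/(-5 + 2*3) + m) + b = (-5/(-5 + 6) + m) + b = (-5/1 + m) + b = (-5*1 + m) + b = (-5 + m) + b = -5 + b + m)
W(H) = (-5 + H)*(3 + H) (W(H) = (-5 + 0 + H)*(3 + H) = (-5 + H)*(3 + H))
-13*W(t(0)) = -13*(-5 + 0)*(3 + 0) = -(-65)*3 = -13*(-15) = 195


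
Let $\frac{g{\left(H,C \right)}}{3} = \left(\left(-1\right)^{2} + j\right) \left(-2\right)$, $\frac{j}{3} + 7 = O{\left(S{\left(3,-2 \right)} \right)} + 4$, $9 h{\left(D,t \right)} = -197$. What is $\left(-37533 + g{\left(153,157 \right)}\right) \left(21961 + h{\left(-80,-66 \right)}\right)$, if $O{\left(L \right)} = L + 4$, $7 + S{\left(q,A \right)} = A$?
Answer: $-820413060$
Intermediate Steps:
$S{\left(q,A \right)} = -7 + A$
$h{\left(D,t \right)} = - \frac{197}{9}$ ($h{\left(D,t \right)} = \frac{1}{9} \left(-197\right) = - \frac{197}{9}$)
$O{\left(L \right)} = 4 + L$
$j = -24$ ($j = -21 + 3 \left(\left(4 - 9\right) + 4\right) = -21 + 3 \left(-5 + 4\right) = -21 + 3 \left(-1\right) = -21 - 3 = -24$)
$g{\left(H,C \right)} = 138$ ($g{\left(H,C \right)} = 3 \left(\left(-1\right)^{2} - 24\right) \left(-2\right) = 3 \left(1 - 24\right) \left(-2\right) = 3 \left(\left(-23\right) \left(-2\right)\right) = 3 \cdot 46 = 138$)
$\left(-37533 + g{\left(153,157 \right)}\right) \left(21961 + h{\left(-80,-66 \right)}\right) = \left(-37533 + 138\right) \left(21961 - \frac{197}{9}\right) = \left(-37395\right) \frac{197452}{9} = -820413060$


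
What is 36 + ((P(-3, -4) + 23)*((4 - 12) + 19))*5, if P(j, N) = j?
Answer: 1136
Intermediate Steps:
36 + ((P(-3, -4) + 23)*((4 - 12) + 19))*5 = 36 + ((-3 + 23)*((4 - 12) + 19))*5 = 36 + (20*(-8 + 19))*5 = 36 + (20*11)*5 = 36 + 220*5 = 36 + 1100 = 1136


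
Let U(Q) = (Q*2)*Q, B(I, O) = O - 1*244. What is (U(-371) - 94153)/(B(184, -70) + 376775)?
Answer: 181129/376461 ≈ 0.48114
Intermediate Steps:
B(I, O) = -244 + O (B(I, O) = O - 244 = -244 + O)
U(Q) = 2*Q² (U(Q) = (2*Q)*Q = 2*Q²)
(U(-371) - 94153)/(B(184, -70) + 376775) = (2*(-371)² - 94153)/((-244 - 70) + 376775) = (2*137641 - 94153)/(-314 + 376775) = (275282 - 94153)/376461 = 181129*(1/376461) = 181129/376461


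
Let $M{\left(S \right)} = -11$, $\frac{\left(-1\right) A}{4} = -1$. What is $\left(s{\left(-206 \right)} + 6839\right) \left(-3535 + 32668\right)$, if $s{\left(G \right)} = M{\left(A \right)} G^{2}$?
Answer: $-13399927281$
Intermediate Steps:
$A = 4$ ($A = \left(-4\right) \left(-1\right) = 4$)
$s{\left(G \right)} = - 11 G^{2}$
$\left(s{\left(-206 \right)} + 6839\right) \left(-3535 + 32668\right) = \left(- 11 \left(-206\right)^{2} + 6839\right) \left(-3535 + 32668\right) = \left(\left(-11\right) 42436 + 6839\right) 29133 = \left(-466796 + 6839\right) 29133 = \left(-459957\right) 29133 = -13399927281$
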